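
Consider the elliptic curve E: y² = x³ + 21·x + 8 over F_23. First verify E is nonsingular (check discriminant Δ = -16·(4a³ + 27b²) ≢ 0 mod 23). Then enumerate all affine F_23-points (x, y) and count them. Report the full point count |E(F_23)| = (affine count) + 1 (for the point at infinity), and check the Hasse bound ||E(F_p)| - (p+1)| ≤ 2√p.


Affine points = {(0, 10), (0, 13), (2, 9), (2, 14), (3, 11), (3, 12), (4, 8), (4, 15), (5, 10), (5, 13), (9, 11), (9, 12), (11, 11), (11, 12), (15, 8), (15, 15), (16, 1), (16, 22), (18, 10), (18, 13), (21, 2), (21, 21), (22, 3), (22, 20)}; affine count = 24; |E(F_23)| = 25.

Discriminant check: Δ ∝ 4a³ + 27b² = 4·21³ + 27·8² = 4·9261 + 27·64 ≡ 17 (mod 23). Nonzero ⇒ E is nonsingular.
For each x ∈ F_23, compute rhs = x³ + 21·x + 8 mod 23, then count y ∈ F_23 with y² ≡ rhs.
  x = 0: rhs = 8, matching y values: 10, 13 (2 points).
  x = 1: rhs = 7, matching y values: none (0 points).
  x = 2: rhs = 12, matching y values: 9, 14 (2 points).
  x = 3: rhs = 6, matching y values: 11, 12 (2 points).
  x = 4: rhs = 18, matching y values: 8, 15 (2 points).
  x = 5: rhs = 8, matching y values: 10, 13 (2 points).
  x = 6: rhs = 5, matching y values: none (0 points).
  x = 7: rhs = 15, matching y values: none (0 points).
  x = 8: rhs = 21, matching y values: none (0 points).
  x = 9: rhs = 6, matching y values: 11, 12 (2 points).
  x = 10: rhs = 22, matching y values: none (0 points).
  x = 11: rhs = 6, matching y values: 11, 12 (2 points).
  x = 12: rhs = 10, matching y values: none (0 points).
  x = 13: rhs = 17, matching y values: none (0 points).
  x = 14: rhs = 10, matching y values: none (0 points).
  x = 15: rhs = 18, matching y values: 8, 15 (2 points).
  x = 16: rhs = 1, matching y values: 1, 22 (2 points).
  x = 17: rhs = 11, matching y values: none (0 points).
  x = 18: rhs = 8, matching y values: 10, 13 (2 points).
  x = 19: rhs = 21, matching y values: none (0 points).
  x = 20: rhs = 10, matching y values: none (0 points).
  x = 21: rhs = 4, matching y values: 2, 21 (2 points).
  x = 22: rhs = 9, matching y values: 3, 20 (2 points).
Total affine count: 24.
Full point count |E(F_23)| = 24 + 1 = 25.
Hasse bound: |25 − (23+1)| = |1| = 1 ≤ 2√23 ≈ 9.5917 ✓.


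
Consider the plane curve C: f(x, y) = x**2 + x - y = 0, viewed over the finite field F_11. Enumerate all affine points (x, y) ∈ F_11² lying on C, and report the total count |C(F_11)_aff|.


Affine F_11-points: {(0, 0), (1, 2), (2, 6), (3, 1), (4, 9), (5, 8), (6, 9), (7, 1), (8, 6), (9, 2), (10, 0)}; count = 11.

For each of the 121 pairs (x, y) ∈ F_11², evaluate f(x, y) mod 11. Record the zeros.
  x = 0: [0↦0, 1↦10, 2↦9, 3↦8, 4↦7, 5↦6, 6↦5, 7↦4, 8↦3, 9↦2, 10↦1]  zeros at y ∈ {0}
  x = 1: [0↦2, 1↦1, 2↦0, 3↦10, 4↦9, 5↦8, 6↦7, 7↦6, 8↦5, 9↦4, 10↦3]  zeros at y ∈ {2}
  x = 2: [0↦6, 1↦5, 2↦4, 3↦3, 4↦2, 5↦1, 6↦0, 7↦10, 8↦9, 9↦8, 10↦7]  zeros at y ∈ {6}
  x = 3: [0↦1, 1↦0, 2↦10, 3↦9, 4↦8, 5↦7, 6↦6, 7↦5, 8↦4, 9↦3, 10↦2]  zeros at y ∈ {1}
  x = 4: [0↦9, 1↦8, 2↦7, 3↦6, 4↦5, 5↦4, 6↦3, 7↦2, 8↦1, 9↦0, 10↦10]  zeros at y ∈ {9}
  x = 5: [0↦8, 1↦7, 2↦6, 3↦5, 4↦4, 5↦3, 6↦2, 7↦1, 8↦0, 9↦10, 10↦9]  zeros at y ∈ {8}
  x = 6: [0↦9, 1↦8, 2↦7, 3↦6, 4↦5, 5↦4, 6↦3, 7↦2, 8↦1, 9↦0, 10↦10]  zeros at y ∈ {9}
  x = 7: [0↦1, 1↦0, 2↦10, 3↦9, 4↦8, 5↦7, 6↦6, 7↦5, 8↦4, 9↦3, 10↦2]  zeros at y ∈ {1}
  x = 8: [0↦6, 1↦5, 2↦4, 3↦3, 4↦2, 5↦1, 6↦0, 7↦10, 8↦9, 9↦8, 10↦7]  zeros at y ∈ {6}
  x = 9: [0↦2, 1↦1, 2↦0, 3↦10, 4↦9, 5↦8, 6↦7, 7↦6, 8↦5, 9↦4, 10↦3]  zeros at y ∈ {2}
  x = 10: [0↦0, 1↦10, 2↦9, 3↦8, 4↦7, 5↦6, 6↦5, 7↦4, 8↦3, 9↦2, 10↦1]  zeros at y ∈ {0}
Collecting zeros: affine points = {(0, 0), (1, 2), (2, 6), (3, 1), (4, 9), (5, 8), (6, 9), (7, 1), (8, 6), (9, 2), (10, 0)}.
Total count |C(F_11)_aff| = 11.


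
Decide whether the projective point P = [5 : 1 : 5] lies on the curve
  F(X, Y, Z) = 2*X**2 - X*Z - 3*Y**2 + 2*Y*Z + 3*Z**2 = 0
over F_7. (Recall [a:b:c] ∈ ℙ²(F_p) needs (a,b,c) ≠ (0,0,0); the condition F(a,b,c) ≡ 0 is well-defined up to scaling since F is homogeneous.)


F(5,1,5) ≡ 2 (mod 7); P is NOT on the curve.

Evaluate F(5, 1, 5) term-by-term (mod 7).
  2*X**2 ↦ 2·25·1·1 = 50
  -X*Z ↦ -1·5·1·5 = -25
  -3*Y**2 ↦ -3·1·1·1 = -3
  2*Y*Z ↦ 2·1·1·5 = 10
  3*Z**2 ↦ 3·1·1·25 = 75
Sum: F(5, 1, 5) = (50) + (-25) + (-3) + (10) + (75) = 107.
Reducing mod 7: 107 ≡ 2 (mod 7).
Since F(a, b, c) ≡ 2 ≠ 0 (mod 7), P does NOT lie on the curve.


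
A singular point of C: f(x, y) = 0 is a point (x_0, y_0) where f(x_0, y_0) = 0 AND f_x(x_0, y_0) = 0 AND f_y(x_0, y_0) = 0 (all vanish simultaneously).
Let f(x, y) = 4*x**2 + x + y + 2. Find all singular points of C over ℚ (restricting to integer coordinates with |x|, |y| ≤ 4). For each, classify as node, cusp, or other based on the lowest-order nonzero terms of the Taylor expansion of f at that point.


No singular points in the scanned grid; C is smooth there.

Compute partial derivatives:
  f_x = 8*x + 1.
  f_y = 1.
f_y = 1 is a nonzero constant, so f_y never vanishes: no point (x, y) can satisfy f = f_x = f_y = 0. In particular no (x, y) ∈ {−4, ..., 4}² is singular; the curve is smooth.


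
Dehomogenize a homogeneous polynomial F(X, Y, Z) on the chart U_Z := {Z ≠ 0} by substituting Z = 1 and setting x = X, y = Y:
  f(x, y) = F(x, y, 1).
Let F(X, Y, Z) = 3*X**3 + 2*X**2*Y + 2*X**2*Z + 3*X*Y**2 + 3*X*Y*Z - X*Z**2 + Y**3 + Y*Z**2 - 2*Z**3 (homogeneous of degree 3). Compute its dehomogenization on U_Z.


f(x, y) = 3*x**3 + 2*x**2*y + 2*x**2 + 3*x*y**2 + 3*x*y - x + y**3 + y - 2

On U_Z we set Z = 1. Each monomial c·X^i·Y^j·Z^k in F becomes c·x^i·y^j·1^k = c·x^i·y^j.
Substituting Z = 1: F(X, Y, 1) = 3*x**3 + 2*x**2*y + 2*x**2 + 3*x*y**2 + 3*x*y - x + y**3 + y - 2.
Note: deg(f) ≤ deg(F) = 3; strict inequality happens when F is divisible by Z (lost terms).


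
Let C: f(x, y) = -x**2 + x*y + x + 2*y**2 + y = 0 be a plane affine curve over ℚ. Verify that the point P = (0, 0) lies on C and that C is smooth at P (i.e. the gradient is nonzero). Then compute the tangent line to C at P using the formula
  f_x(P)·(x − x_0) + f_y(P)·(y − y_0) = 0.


Tangent line at P: x + y = 0.

Step 1: f(0, 0) = 0, so P lies on C.
Step 2: partial derivatives
  f_x(x, y) = -2*x + y + 1, f_y(x, y) = x + 4*y + 1.
  f_x(P) = 1, f_y(P) = 1 (gradient nonzero, so P is smooth).
Step 3: tangent line at P: 1·(x − 0) + 1·(y − 0) = 0.
Expanding: x + y = 0.


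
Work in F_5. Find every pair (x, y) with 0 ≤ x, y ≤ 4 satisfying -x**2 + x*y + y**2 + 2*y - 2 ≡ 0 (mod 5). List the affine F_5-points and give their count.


Affine F_5-points: {(1, 3), (1, 4), (2, 3), (3, 1), (3, 4)}; count = 5.

For each of the 25 pairs (x, y) ∈ F_5², evaluate f(x, y) mod 5. Record the zeros.
  x = 0: [0↦3, 1↦1, 2↦1, 3↦3, 4↦2]  zeros at y ∈ ∅
  x = 1: [0↦2, 1↦1, 2↦2, 3↦0, 4↦0]  zeros at y ∈ {3, 4}
  x = 2: [0↦4, 1↦4, 2↦1, 3↦0, 4↦1]  zeros at y ∈ {3}
  x = 3: [0↦4, 1↦0, 2↦3, 3↦3, 4↦0]  zeros at y ∈ {1, 4}
  x = 4: [0↦2, 1↦4, 2↦3, 3↦4, 4↦2]  zeros at y ∈ ∅
Collecting zeros: affine points = {(1, 3), (1, 4), (2, 3), (3, 1), (3, 4)}.
Total count |C(F_5)_aff| = 5.


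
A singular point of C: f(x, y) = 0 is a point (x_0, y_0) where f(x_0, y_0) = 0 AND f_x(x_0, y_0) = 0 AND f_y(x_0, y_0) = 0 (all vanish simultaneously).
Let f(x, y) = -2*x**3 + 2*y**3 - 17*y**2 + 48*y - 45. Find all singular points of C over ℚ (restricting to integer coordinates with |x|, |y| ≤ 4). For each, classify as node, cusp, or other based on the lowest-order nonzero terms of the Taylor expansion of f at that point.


Singular points: {(0, 3)}; classification: cusp.

Compute partial derivatives:
  f_x = -6*x**2.
  f_y = 6*y**2 - 34*y + 48.
Scan x_0 ∈ {−4, ..., 4}. For each x_0, f_y(x_0, y) is a polynomial in y; find its integer roots y ∈ {−4, ..., 4}, then test f_x and f at those candidates.
  x = -4: f_y(-4, y) = 6*y**2 - 34*y + 48; vanishes at y ∈ {3}. (-4, 3): f_x = -96 ≠ 0.
  x = -3: f_y(-3, y) = 6*y**2 - 34*y + 48; vanishes at y ∈ {3}. (-3, 3): f_x = -54 ≠ 0.
  x = -2: f_y(-2, y) = 6*y**2 - 34*y + 48; vanishes at y ∈ {3}. (-2, 3): f_x = -24 ≠ 0.
  x = -1: f_y(-1, y) = 6*y**2 - 34*y + 48; vanishes at y ∈ {3}. (-1, 3): f_x = -6 ≠ 0.
  x = 0: f_y(0, y) = 6*y**2 - 34*y + 48; vanishes at y ∈ {3}. (0, 3): f_x = 0, f = 0 — SINGULAR.
  x = 1: f_y(1, y) = 6*y**2 - 34*y + 48; vanishes at y ∈ {3}. (1, 3): f_x = -6 ≠ 0.
  x = 2: f_y(2, y) = 6*y**2 - 34*y + 48; vanishes at y ∈ {3}. (2, 3): f_x = -24 ≠ 0.
  x = 3: f_y(3, y) = 6*y**2 - 34*y + 48; vanishes at y ∈ {3}. (3, 3): f_x = -54 ≠ 0.
  x = 4: f_y(4, y) = 6*y**2 - 34*y + 48; vanishes at y ∈ {3}. (4, 3): f_x = -96 ≠ 0.
Only singular point on the grid: (0, 3).
Classify: substitute x = 0 + u, y = 3 + v and expand: f = -2*u**3 + 2*v**3 + v**2.
No constant or linear terms (consistent with a singular point). Quadratic part: v**2. Cubic part: -2*u**3 + 2*v**3.
The quadratic part v**2 is a perfect square, so there is a single (double) tangent line v = 0, i.e. y = 3. Restricting the cubic part to that line (v = 0) leaves -2*u**3 ≠ 0, so f is not divisible by v and the branch is v² ≈ 2*u**3 to lowest order — this is a cusp.
Classification: cusp.


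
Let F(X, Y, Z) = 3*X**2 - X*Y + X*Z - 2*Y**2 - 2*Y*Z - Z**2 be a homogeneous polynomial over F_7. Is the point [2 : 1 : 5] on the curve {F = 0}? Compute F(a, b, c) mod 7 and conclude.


F(2,1,5) ≡ 4 (mod 7); P is NOT on the curve.

Evaluate F(2, 1, 5) term-by-term (mod 7).
  3*X**2 ↦ 3·4·1·1 = 12
  -X*Y ↦ -1·2·1·1 = -2
  X*Z ↦ 1·2·1·5 = 10
  -2*Y**2 ↦ -2·1·1·1 = -2
  -2*Y*Z ↦ -2·1·1·5 = -10
  -Z**2 ↦ -1·1·1·25 = -25
Sum: F(2, 1, 5) = (12) + (-2) + (10) + (-2) + (-10) + (-25) = -17.
Reducing mod 7: -17 ≡ 4 (mod 7).
Since F(a, b, c) ≡ 4 ≠ 0 (mod 7), P does NOT lie on the curve.


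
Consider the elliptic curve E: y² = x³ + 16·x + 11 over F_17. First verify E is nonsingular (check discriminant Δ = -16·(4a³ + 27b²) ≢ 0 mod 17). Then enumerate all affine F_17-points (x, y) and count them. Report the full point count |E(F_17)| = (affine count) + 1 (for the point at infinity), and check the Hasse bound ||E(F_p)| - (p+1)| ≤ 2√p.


Affine points = {(2, 0), (3, 1), (3, 16), (6, 0), (9, 0), (10, 7), (10, 10), (13, 6), (13, 11), (14, 2), (14, 15)}; affine count = 11; |E(F_17)| = 12.

Discriminant check: Δ ∝ 4a³ + 27b² = 4·16³ + 27·11² = 4·4096 + 27·121 ≡ 16 (mod 17). Nonzero ⇒ E is nonsingular.
For each x ∈ F_17, compute rhs = x³ + 16·x + 11 mod 17, then count y ∈ F_17 with y² ≡ rhs.
  x = 0: rhs = 11, matching y values: none (0 points).
  x = 1: rhs = 11, matching y values: none (0 points).
  x = 2: rhs = 0, matching y values: 0 (1 points).
  x = 3: rhs = 1, matching y values: 1, 16 (2 points).
  x = 4: rhs = 3, matching y values: none (0 points).
  x = 5: rhs = 12, matching y values: none (0 points).
  x = 6: rhs = 0, matching y values: 0 (1 points).
  x = 7: rhs = 7, matching y values: none (0 points).
  x = 8: rhs = 5, matching y values: none (0 points).
  x = 9: rhs = 0, matching y values: 0 (1 points).
  x = 10: rhs = 15, matching y values: 7, 10 (2 points).
  x = 11: rhs = 5, matching y values: none (0 points).
  x = 12: rhs = 10, matching y values: none (0 points).
  x = 13: rhs = 2, matching y values: 6, 11 (2 points).
  x = 14: rhs = 4, matching y values: 2, 15 (2 points).
  x = 15: rhs = 5, matching y values: none (0 points).
  x = 16: rhs = 11, matching y values: none (0 points).
Total affine count: 11.
Full point count |E(F_17)| = 11 + 1 = 12.
Hasse bound: |12 − (17+1)| = |-6| = 6 ≤ 2√17 ≈ 8.2462 ✓.


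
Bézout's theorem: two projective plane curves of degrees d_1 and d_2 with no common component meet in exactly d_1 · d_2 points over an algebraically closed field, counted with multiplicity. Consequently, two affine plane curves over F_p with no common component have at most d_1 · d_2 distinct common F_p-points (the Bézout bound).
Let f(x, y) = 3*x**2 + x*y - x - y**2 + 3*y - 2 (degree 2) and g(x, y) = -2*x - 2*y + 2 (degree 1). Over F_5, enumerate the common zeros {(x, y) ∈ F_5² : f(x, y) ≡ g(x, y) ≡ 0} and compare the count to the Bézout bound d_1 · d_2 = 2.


Common zeros: {(0, 1), (1, 0)}; count = 2; Bézout bound = 2.

deg(f) = 2, deg(g) = 1, so Bézout bound = 2.
Scan x ∈ F_5. For each x, list the y ∈ F_5 with f(x, y) ≡ 0 and those with g(x, y) ≡ 0 (mod 5); the common zeros in that column are the intersection.
  x = 0: f ≡ 0 at y ∈ {1, 2}; g ≡ 0 at y ∈ {1}; common: {1}.
  x = 1: f ≡ 0 at y ∈ {0, 4}; g ≡ 0 at y ∈ {0}; common: {0}.
  x = 2: f ≡ 0 at y ∈ ∅; g ≡ 0 at y ∈ {4}; common: ∅.
  x = 3: f ≡ 0 at y ∈ {2, 4}; g ≡ 0 at y ∈ {3}; common: ∅.
  x = 4: f ≡ 0 at y ∈ ∅; g ≡ 0 at y ∈ {2}; common: ∅.
Collecting: common zeros = {(0, 1), (1, 0)}, so the count is 2.
Comparison with the Bézout bound: 2 ≤ 2 = deg(f)·deg(g), as expected for curves with no common component (the bound is attained).


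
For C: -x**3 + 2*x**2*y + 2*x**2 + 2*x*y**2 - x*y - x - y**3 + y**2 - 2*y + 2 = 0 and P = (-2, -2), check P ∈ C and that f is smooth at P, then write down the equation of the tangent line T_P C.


Tangent line at P: 5*x + 8*y + 26 = 0.

Step 1: f(-2, -2) = 0, so P lies on C.
Step 2: partial derivatives
  f_x(x, y) = -3*x**2 + 4*x*y + 4*x + 2*y**2 - y - 1, f_y(x, y) = 2*x**2 + 4*x*y - x - 3*y**2 + 2*y - 2.
  f_x(P) = 5, f_y(P) = 8 (gradient nonzero, so P is smooth).
Step 3: tangent line at P: 5·(x − -2) + 8·(y − -2) = 0.
Expanding: 5*x + 8*y + 26 = 0.


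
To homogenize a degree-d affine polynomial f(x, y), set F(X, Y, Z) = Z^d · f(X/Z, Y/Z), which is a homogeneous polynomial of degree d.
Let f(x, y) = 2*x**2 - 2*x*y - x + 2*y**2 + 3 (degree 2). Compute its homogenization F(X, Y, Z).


F(X, Y, Z) = 2*X**2 - 2*X*Y - X*Z + 2*Y**2 + 3*Z**2

deg(f) = 2.
Substitute x = X/Z, y = Y/Z into f, then multiply by Z^2.
  monomial 2·x^2·y^0 ↦ 2·X^2·Y^0·Z^0.
  monomial -2·x^1·y^1 ↦ -2·X^1·Y^1·Z^0.
  monomial -1·x^1·y^0 ↦ -1·X^1·Y^0·Z^1.
  monomial 2·x^0·y^2 ↦ 2·X^0·Y^2·Z^0.
  monomial 3·x^0·y^0 ↦ 3·X^0·Y^0·Z^2.
Collecting: F(X, Y, Z) = 2*X**2 - 2*X*Y - X*Z + 2*Y**2 + 3*Z**2.


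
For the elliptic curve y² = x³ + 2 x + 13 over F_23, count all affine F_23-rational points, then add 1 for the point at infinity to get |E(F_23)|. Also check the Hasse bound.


Affine points = {(0, 6), (0, 17), (1, 4), (1, 19), (2, 5), (2, 18), (3, 0), (4, 4), (4, 19), (7, 5), (7, 18), (8, 9), (8, 14), (9, 1), (9, 22), (11, 3), (11, 20), (14, 5), (14, 18), (16, 1), (16, 22), (18, 4), (18, 19), (20, 7), (20, 16), (21, 1), (21, 22)}; affine count = 27; |E(F_23)| = 28.

Discriminant check: Δ ∝ 4a³ + 27b² = 4·2³ + 27·13² = 4·8 + 27·169 ≡ 18 (mod 23). Nonzero ⇒ E is nonsingular.
For each x ∈ F_23, compute rhs = x³ + 2·x + 13 mod 23, then count y ∈ F_23 with y² ≡ rhs.
  x = 0: rhs = 13, matching y values: 6, 17 (2 points).
  x = 1: rhs = 16, matching y values: 4, 19 (2 points).
  x = 2: rhs = 2, matching y values: 5, 18 (2 points).
  x = 3: rhs = 0, matching y values: 0 (1 points).
  x = 4: rhs = 16, matching y values: 4, 19 (2 points).
  x = 5: rhs = 10, matching y values: none (0 points).
  x = 6: rhs = 11, matching y values: none (0 points).
  x = 7: rhs = 2, matching y values: 5, 18 (2 points).
  x = 8: rhs = 12, matching y values: 9, 14 (2 points).
  x = 9: rhs = 1, matching y values: 1, 22 (2 points).
  x = 10: rhs = 21, matching y values: none (0 points).
  x = 11: rhs = 9, matching y values: 3, 20 (2 points).
  x = 12: rhs = 17, matching y values: none (0 points).
  x = 13: rhs = 5, matching y values: none (0 points).
  x = 14: rhs = 2, matching y values: 5, 18 (2 points).
  x = 15: rhs = 14, matching y values: none (0 points).
  x = 16: rhs = 1, matching y values: 1, 22 (2 points).
  x = 17: rhs = 15, matching y values: none (0 points).
  x = 18: rhs = 16, matching y values: 4, 19 (2 points).
  x = 19: rhs = 10, matching y values: none (0 points).
  x = 20: rhs = 3, matching y values: 7, 16 (2 points).
  x = 21: rhs = 1, matching y values: 1, 22 (2 points).
  x = 22: rhs = 10, matching y values: none (0 points).
Total affine count: 27.
Full point count |E(F_23)| = 27 + 1 = 28.
Hasse bound: |28 − (23+1)| = |4| = 4 ≤ 2√23 ≈ 9.5917 ✓.


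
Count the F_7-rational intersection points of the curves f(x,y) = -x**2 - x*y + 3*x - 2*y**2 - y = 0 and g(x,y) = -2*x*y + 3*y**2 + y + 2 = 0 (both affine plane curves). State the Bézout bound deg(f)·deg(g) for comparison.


Common zeros: ∅; count = 0; Bézout bound = 4.

deg(f) = 2, deg(g) = 2, so Bézout bound = 4.
Scan x ∈ F_7. For each x, list the y ∈ F_7 with f(x, y) ≡ 0 and those with g(x, y) ≡ 0 (mod 7); the common zeros in that column are the intersection.
  x = 0: f ≡ 0 at y ∈ {0, 3}; g ≡ 0 at y ∈ ∅; common: ∅.
  x = 1: f ≡ 0 at y ∈ ∅; g ≡ 0 at y ∈ ∅; common: ∅.
  x = 2: f ≡ 0 at y ∈ {4, 5}; g ≡ 0 at y ∈ ∅; common: ∅.
  x = 3: f ≡ 0 at y ∈ {0, 5}; g ≡ 0 at y ∈ {1, 3}; common: ∅.
  x = 4: f ≡ 0 at y ∈ {4}; g ≡ 0 at y ∈ {2, 5}; common: ∅.
  x = 5: f ≡ 0 at y ∈ ∅; g ≡ 0 at y ∈ {4, 6}; common: ∅.
  x = 6: f ≡ 0 at y ∈ ∅; g ≡ 0 at y ∈ ∅; common: ∅.
Collecting: common zeros = ∅, so the count is 0.
Comparison with the Bézout bound: 0 ≤ 4 = deg(f)·deg(g), as expected for curves with no common component (the affine F_7-count falls short of the bound because intersections may lie at infinity, over extension fields, or carry multiplicity).


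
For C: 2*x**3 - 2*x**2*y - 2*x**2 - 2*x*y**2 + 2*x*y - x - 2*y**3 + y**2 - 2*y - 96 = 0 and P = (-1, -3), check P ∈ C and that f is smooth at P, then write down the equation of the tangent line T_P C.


Tangent line at P: -27*x - 78*y - 261 = 0.

Step 1: f(-1, -3) = 0, so P lies on C.
Step 2: partial derivatives
  f_x(x, y) = 6*x**2 - 4*x*y - 4*x - 2*y**2 + 2*y - 1, f_y(x, y) = -2*x**2 - 4*x*y + 2*x - 6*y**2 + 2*y - 2.
  f_x(P) = -27, f_y(P) = -78 (gradient nonzero, so P is smooth).
Step 3: tangent line at P: -27·(x − -1) + -78·(y − -3) = 0.
Expanding: -27*x - 78*y - 261 = 0.


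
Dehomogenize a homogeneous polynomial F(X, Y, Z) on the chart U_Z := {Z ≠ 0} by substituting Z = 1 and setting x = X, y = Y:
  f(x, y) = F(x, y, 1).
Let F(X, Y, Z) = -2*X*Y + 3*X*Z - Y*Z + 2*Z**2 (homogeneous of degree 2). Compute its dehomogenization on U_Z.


f(x, y) = -2*x*y + 3*x - y + 2

On U_Z we set Z = 1. Each monomial c·X^i·Y^j·Z^k in F becomes c·x^i·y^j·1^k = c·x^i·y^j.
Substituting Z = 1: F(X, Y, 1) = -2*x*y + 3*x - y + 2.
Note: deg(f) ≤ deg(F) = 2; strict inequality happens when F is divisible by Z (lost terms).


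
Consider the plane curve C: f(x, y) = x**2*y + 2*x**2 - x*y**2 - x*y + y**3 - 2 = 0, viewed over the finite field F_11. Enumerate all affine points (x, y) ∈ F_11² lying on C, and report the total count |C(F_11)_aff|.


Affine F_11-points: {(0, 7), (1, 0), (1, 1), (5, 7), (5, 10), (6, 9), (6, 10), (7, 1), (8, 4), (9, 6), (10, 0), (10, 4), (10, 6)}; count = 13.

For each of the 121 pairs (x, y) ∈ F_11², evaluate f(x, y) mod 11. Record the zeros.
  x = 0: [0↦9, 1↦10, 2↦6, 3↦3, 4↦7, 5↦2, 6↦5, 7↦0, 8↦4, 9↦1, 10↦8]  zeros at y ∈ {7}
  x = 1: [0↦0, 1↦0, 2↦4, 3↦7, 4↦4, 5↦1, 6↦4, 7↦8, 8↦8, 9↦10, 10↦9]  zeros at y ∈ {0, 1}
  x = 2: [0↦6, 1↦7, 2↦10, 3↦10, 4↦2, 5↦3, 6↦8, 7↦1, 8↦10, 9↦8, 10↦1]  zeros at y ∈ ∅
  x = 3: [0↦5, 1↦9, 2↦2, 3↦1, 4↦1, 5↦8, 6↦6, 7↦1, 8↦10, 9↦6, 10↦6]  zeros at y ∈ ∅
  x = 4: [0↦8, 1↦6, 2↦2, 3↦2, 4↦1, 5↦5, 6↦9, 7↦8, 8↦8, 9↦4, 10↦2]  zeros at y ∈ ∅
  x = 5: [0↦4, 1↦9, 2↦10, 3↦2, 4↦2, 5↦5, 6↦6, 7↦0, 8↦4, 9↦2, 10↦0]  zeros at y ∈ {7, 10}
  x = 6: [0↦4, 1↦7, 2↦4, 3↦1, 4↦4, 5↦8, 6↦8, 7↦10, 8↦9, 9↦0, 10↦0]  zeros at y ∈ {9, 10}
  x = 7: [0↦8, 1↦0, 2↦6, 3↦10, 4↦7, 5↦3, 6↦4, 7↦5, 8↦1, 9↦9, 10↦2]  zeros at y ∈ {1}
  x = 8: [0↦5, 1↦10, 2↦5, 3↦7, 4↦0, 5↦1, 6↦5, 7↦7, 8↦2, 9↦7, 10↦6]  zeros at y ∈ {4}
  x = 9: [0↦6, 1↦4, 2↦1, 3↦3, 4↦5, 5↦2, 6↦0, 7↦5, 8↦1, 9↦5, 10↦1]  zeros at y ∈ {6}
  x = 10: [0↦0, 1↦4, 2↦5, 3↦9, 4↦0, 5↦6, 6↦0, 7↦10, 8↦9, 9↦3, 10↦9]  zeros at y ∈ {0, 4, 6}
Collecting zeros: affine points = {(0, 7), (1, 0), (1, 1), (5, 7), (5, 10), (6, 9), (6, 10), (7, 1), (8, 4), (9, 6), (10, 0), (10, 4), (10, 6)}.
Total count |C(F_11)_aff| = 13.


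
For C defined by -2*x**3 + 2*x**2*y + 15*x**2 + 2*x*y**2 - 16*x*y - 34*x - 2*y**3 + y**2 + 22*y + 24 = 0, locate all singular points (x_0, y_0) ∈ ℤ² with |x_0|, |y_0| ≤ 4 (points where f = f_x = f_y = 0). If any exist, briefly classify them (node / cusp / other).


Singular points: {(3, 1)}; classification: node.

Compute partial derivatives:
  f_x = -6*x**2 + 4*x*y + 30*x + 2*y**2 - 16*y - 34.
  f_y = 2*x**2 + 4*x*y - 16*x - 6*y**2 + 2*y + 22.
Scan x_0 ∈ {−4, ..., 4}. For each x_0, f_y(x_0, y) is a polynomial in y; find its integer roots y ∈ {−4, ..., 4}, then test f_x and f at those candidates.
  x = -4: f_y(-4, y) = -6*y**2 - 14*y + 118; no integer root y with |y| ≤ 4.
  x = -3: f_y(-3, y) = -6*y**2 - 10*y + 88; no integer root y with |y| ≤ 4.
  x = -2: f_y(-2, y) = -6*y**2 - 6*y + 62; no integer root y with |y| ≤ 4.
  x = -1: f_y(-1, y) = -6*y**2 - 2*y + 40; no integer root y with |y| ≤ 4.
  x = 0: f_y(0, y) = -6*y**2 + 2*y + 22; no integer root y with |y| ≤ 4.
  x = 1: f_y(1, y) = -6*y**2 + 6*y + 8; no integer root y with |y| ≤ 4.
  x = 2: f_y(2, y) = -6*y**2 + 10*y - 2; no integer root y with |y| ≤ 4.
  x = 3: f_y(3, y) = -6*y**2 + 14*y - 8; vanishes at y ∈ {1}. (3, 1): f_x = 0, f = 0 — SINGULAR.
  x = 4: f_y(4, y) = -6*y**2 + 18*y - 10; no integer root y with |y| ≤ 4.
Only singular point on the grid: (3, 1).
Classify: substitute x = 3 + u, y = 1 + v and expand: f = -2*u**3 + 2*u**2*v - u**2 + 2*u*v**2 - 2*v**3 + v**2.
No constant or linear terms (consistent with a singular point). Quadratic part: -u**2 + v**2. Cubic part: -2*u**3 + 2*u**2*v + 2*u*v**2 - 2*v**3.
The quadratic part v**2 - u**2 = (v − u)(v + u) splits into two distinct linear factors, so there are two distinct tangent lines y − 1 = ±(x − 3) — this is a node (ordinary double point).
Classification: node.


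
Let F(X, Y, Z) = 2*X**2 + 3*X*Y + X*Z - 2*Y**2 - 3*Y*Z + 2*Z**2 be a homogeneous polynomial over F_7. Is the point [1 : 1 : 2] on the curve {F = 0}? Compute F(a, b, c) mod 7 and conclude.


F(1,1,2) ≡ 0 (mod 7); P is on the curve.

Evaluate F(1, 1, 2) term-by-term (mod 7).
  2*X**2 ↦ 2·1·1·1 = 2
  3*X*Y ↦ 3·1·1·1 = 3
  X*Z ↦ 1·1·1·2 = 2
  -2*Y**2 ↦ -2·1·1·1 = -2
  -3*Y*Z ↦ -3·1·1·2 = -6
  2*Z**2 ↦ 2·1·1·4 = 8
Sum: F(1, 1, 2) = (2) + (3) + (2) + (-2) + (-6) + (8) = 7.
Reducing mod 7: 7 ≡ 0 (mod 7).
Since F(a, b, c) ≡ 0 (mod 7), P lies on the curve.


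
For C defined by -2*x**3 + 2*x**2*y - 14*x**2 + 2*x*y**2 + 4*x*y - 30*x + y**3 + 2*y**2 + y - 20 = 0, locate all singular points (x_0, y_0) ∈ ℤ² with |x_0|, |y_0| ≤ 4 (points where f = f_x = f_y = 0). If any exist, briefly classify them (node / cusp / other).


Singular points: {(-2, 1)}; classification: cusp.

Compute partial derivatives:
  f_x = -6*x**2 + 4*x*y - 28*x + 2*y**2 + 4*y - 30.
  f_y = 2*x**2 + 4*x*y + 4*x + 3*y**2 + 4*y + 1.
Scan x_0 ∈ {−4, ..., 4}. For each x_0, f_y(x_0, y) is a polynomial in y; find its integer roots y ∈ {−4, ..., 4}, then test f_x and f at those candidates.
  x = -4: f_y(-4, y) = 3*y**2 - 12*y + 17; no integer root y with |y| ≤ 4.
  x = -3: f_y(-3, y) = 3*y**2 - 8*y + 7; no integer root y with |y| ≤ 4.
  x = -2: f_y(-2, y) = 3*y**2 - 4*y + 1; vanishes at y ∈ {1}. (-2, 1): f_x = 0, f = 0 — SINGULAR.
  x = -1: f_y(-1, y) = 3*y**2 - 1; no integer root y with |y| ≤ 4.
  x = 0: f_y(0, y) = 3*y**2 + 4*y + 1; vanishes at y ∈ {-1}. (0, -1): f_x = -32 ≠ 0.
  x = 1: f_y(1, y) = 3*y**2 + 8*y + 7; no integer root y with |y| ≤ 4.
  x = 2: f_y(2, y) = 3*y**2 + 12*y + 17; no integer root y with |y| ≤ 4.
  x = 3: f_y(3, y) = 3*y**2 + 16*y + 31; no integer root y with |y| ≤ 4.
  x = 4: f_y(4, y) = 3*y**2 + 20*y + 49; no integer root y with |y| ≤ 4.
Only singular point on the grid: (-2, 1).
Classify: substitute x = -2 + u, y = 1 + v and expand: f = -2*u**3 + 2*u**2*v + 2*u*v**2 + v**3 + v**2.
No constant or linear terms (consistent with a singular point). Quadratic part: v**2. Cubic part: -2*u**3 + 2*u**2*v + 2*u*v**2 + v**3.
The quadratic part v**2 is a perfect square, so there is a single (double) tangent line v = 0, i.e. y = 1. Restricting the cubic part to that line (v = 0) leaves -2*u**3 ≠ 0, so f is not divisible by v and the branch is v² ≈ 2*u**3 to lowest order — this is a cusp.
Classification: cusp.


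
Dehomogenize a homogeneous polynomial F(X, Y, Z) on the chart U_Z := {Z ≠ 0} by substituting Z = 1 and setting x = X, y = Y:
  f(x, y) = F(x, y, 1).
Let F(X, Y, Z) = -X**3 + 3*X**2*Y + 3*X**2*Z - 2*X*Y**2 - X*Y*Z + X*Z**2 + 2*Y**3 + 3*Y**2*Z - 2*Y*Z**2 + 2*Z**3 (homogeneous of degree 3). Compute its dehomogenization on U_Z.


f(x, y) = -x**3 + 3*x**2*y + 3*x**2 - 2*x*y**2 - x*y + x + 2*y**3 + 3*y**2 - 2*y + 2

On U_Z we set Z = 1. Each monomial c·X^i·Y^j·Z^k in F becomes c·x^i·y^j·1^k = c·x^i·y^j.
Substituting Z = 1: F(X, Y, 1) = -x**3 + 3*x**2*y + 3*x**2 - 2*x*y**2 - x*y + x + 2*y**3 + 3*y**2 - 2*y + 2.
Note: deg(f) ≤ deg(F) = 3; strict inequality happens when F is divisible by Z (lost terms).


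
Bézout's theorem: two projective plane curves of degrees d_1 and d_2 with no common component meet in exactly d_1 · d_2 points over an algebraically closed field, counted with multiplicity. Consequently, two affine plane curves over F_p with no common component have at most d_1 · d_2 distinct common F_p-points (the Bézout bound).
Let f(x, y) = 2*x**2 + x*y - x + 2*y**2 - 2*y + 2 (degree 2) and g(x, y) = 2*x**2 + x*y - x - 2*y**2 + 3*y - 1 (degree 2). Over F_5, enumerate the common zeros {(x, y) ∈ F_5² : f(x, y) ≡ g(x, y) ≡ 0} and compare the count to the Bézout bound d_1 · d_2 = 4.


Common zeros: ∅; count = 0; Bézout bound = 4.

deg(f) = 2, deg(g) = 2, so Bézout bound = 4.
Scan x ∈ F_5. For each x, list the y ∈ F_5 with f(x, y) ≡ 0 and those with g(x, y) ≡ 0 (mod 5); the common zeros in that column are the intersection.
  x = 0: f ≡ 0 at y ∈ ∅; g ≡ 0 at y ∈ {1, 3}; common: ∅.
  x = 1: f ≡ 0 at y ∈ ∅; g ≡ 0 at y ∈ {0, 2}; common: ∅.
  x = 2: f ≡ 0 at y ∈ {1, 4}; g ≡ 0 at y ∈ {0}; common: ∅.
  x = 3: f ≡ 0 at y ∈ {1}; g ≡ 0 at y ∈ ∅; common: ∅.
  x = 4: f ≡ 0 at y ∈ {0, 4}; g ≡ 0 at y ∈ {3}; common: ∅.
Collecting: common zeros = ∅, so the count is 0.
Comparison with the Bézout bound: 0 ≤ 4 = deg(f)·deg(g), as expected for curves with no common component (the affine F_5-count falls short of the bound because intersections may lie at infinity, over extension fields, or carry multiplicity).


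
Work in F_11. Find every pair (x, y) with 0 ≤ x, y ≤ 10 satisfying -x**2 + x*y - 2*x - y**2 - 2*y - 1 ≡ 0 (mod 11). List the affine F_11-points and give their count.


Affine F_11-points: {(0, 10), (3, 3), (3, 9), (4, 4), (4, 9), (7, 8), (8, 7), (8, 10), (9, 3), (9, 4), (10, 0), (10, 8)}; count = 12.

For each of the 121 pairs (x, y) ∈ F_11², evaluate f(x, y) mod 11. Record the zeros.
  x = 0: [0↦10, 1↦7, 2↦2, 3↦6, 4↦8, 5↦8, 6↦6, 7↦2, 8↦7, 9↦10, 10↦0]  zeros at y ∈ {10}
  x = 1: [0↦7, 1↦5, 2↦1, 3↦6, 4↦9, 5↦10, 6↦9, 7↦6, 8↦1, 9↦5, 10↦7]  zeros at y ∈ ∅
  x = 2: [0↦2, 1↦1, 2↦9, 3↦4, 4↦8, 5↦10, 6↦10, 7↦8, 8↦4, 9↦9, 10↦1]  zeros at y ∈ ∅
  x = 3: [0↦6, 1↦6, 2↦4, 3↦0, 4↦5, 5↦8, 6↦9, 7↦8, 8↦5, 9↦0, 10↦4]  zeros at y ∈ {3, 9}
  x = 4: [0↦8, 1↦9, 2↦8, 3↦5, 4↦0, 5↦4, 6↦6, 7↦6, 8↦4, 9↦0, 10↦5]  zeros at y ∈ {4, 9}
  x = 5: [0↦8, 1↦10, 2↦10, 3↦8, 4↦4, 5↦9, 6↦1, 7↦2, 8↦1, 9↦9, 10↦4]  zeros at y ∈ ∅
  x = 6: [0↦6, 1↦9, 2↦10, 3↦9, 4↦6, 5↦1, 6↦5, 7↦7, 8↦7, 9↦5, 10↦1]  zeros at y ∈ ∅
  x = 7: [0↦2, 1↦6, 2↦8, 3↦8, 4↦6, 5↦2, 6↦7, 7↦10, 8↦0, 9↦10, 10↦7]  zeros at y ∈ {8}
  x = 8: [0↦7, 1↦1, 2↦4, 3↦5, 4↦4, 5↦1, 6↦7, 7↦0, 8↦2, 9↦2, 10↦0]  zeros at y ∈ {7, 10}
  x = 9: [0↦10, 1↦5, 2↦9, 3↦0, 4↦0, 5↦9, 6↦5, 7↦10, 8↦2, 9↦3, 10↦2]  zeros at y ∈ {3, 4}
  x = 10: [0↦0, 1↦7, 2↦1, 3↦4, 4↦5, 5↦4, 6↦1, 7↦7, 8↦0, 9↦2, 10↦2]  zeros at y ∈ {0, 8}
Collecting zeros: affine points = {(0, 10), (3, 3), (3, 9), (4, 4), (4, 9), (7, 8), (8, 7), (8, 10), (9, 3), (9, 4), (10, 0), (10, 8)}.
Total count |C(F_11)_aff| = 12.


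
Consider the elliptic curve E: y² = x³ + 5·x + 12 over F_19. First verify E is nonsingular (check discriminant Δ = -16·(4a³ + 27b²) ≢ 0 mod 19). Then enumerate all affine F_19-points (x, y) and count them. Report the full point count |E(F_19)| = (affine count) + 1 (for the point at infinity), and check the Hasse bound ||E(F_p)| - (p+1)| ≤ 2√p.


Affine points = {(2, 7), (2, 12), (3, 4), (3, 15), (4, 1), (4, 18), (6, 7), (6, 12), (9, 8), (9, 11), (10, 6), (10, 13), (11, 7), (11, 12), (15, 2), (15, 17), (18, 5), (18, 14)}; affine count = 18; |E(F_19)| = 19.

Discriminant check: Δ ∝ 4a³ + 27b² = 4·5³ + 27·12² = 4·125 + 27·144 ≡ 18 (mod 19). Nonzero ⇒ E is nonsingular.
For each x ∈ F_19, compute rhs = x³ + 5·x + 12 mod 19, then count y ∈ F_19 with y² ≡ rhs.
  x = 0: rhs = 12, matching y values: none (0 points).
  x = 1: rhs = 18, matching y values: none (0 points).
  x = 2: rhs = 11, matching y values: 7, 12 (2 points).
  x = 3: rhs = 16, matching y values: 4, 15 (2 points).
  x = 4: rhs = 1, matching y values: 1, 18 (2 points).
  x = 5: rhs = 10, matching y values: none (0 points).
  x = 6: rhs = 11, matching y values: 7, 12 (2 points).
  x = 7: rhs = 10, matching y values: none (0 points).
  x = 8: rhs = 13, matching y values: none (0 points).
  x = 9: rhs = 7, matching y values: 8, 11 (2 points).
  x = 10: rhs = 17, matching y values: 6, 13 (2 points).
  x = 11: rhs = 11, matching y values: 7, 12 (2 points).
  x = 12: rhs = 14, matching y values: none (0 points).
  x = 13: rhs = 13, matching y values: none (0 points).
  x = 14: rhs = 14, matching y values: none (0 points).
  x = 15: rhs = 4, matching y values: 2, 17 (2 points).
  x = 16: rhs = 8, matching y values: none (0 points).
  x = 17: rhs = 13, matching y values: none (0 points).
  x = 18: rhs = 6, matching y values: 5, 14 (2 points).
Total affine count: 18.
Full point count |E(F_19)| = 18 + 1 = 19.
Hasse bound: |19 − (19+1)| = |-1| = 1 ≤ 2√19 ≈ 8.7178 ✓.


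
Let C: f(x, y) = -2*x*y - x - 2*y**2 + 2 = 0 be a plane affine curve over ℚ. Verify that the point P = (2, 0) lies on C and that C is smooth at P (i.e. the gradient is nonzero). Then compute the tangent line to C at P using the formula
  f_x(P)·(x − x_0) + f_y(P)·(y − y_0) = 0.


Tangent line at P: -x - 4*y + 2 = 0.

Step 1: f(2, 0) = 0, so P lies on C.
Step 2: partial derivatives
  f_x(x, y) = -2*y - 1, f_y(x, y) = -2*x - 4*y.
  f_x(P) = -1, f_y(P) = -4 (gradient nonzero, so P is smooth).
Step 3: tangent line at P: -1·(x − 2) + -4·(y − 0) = 0.
Expanding: -x - 4*y + 2 = 0.


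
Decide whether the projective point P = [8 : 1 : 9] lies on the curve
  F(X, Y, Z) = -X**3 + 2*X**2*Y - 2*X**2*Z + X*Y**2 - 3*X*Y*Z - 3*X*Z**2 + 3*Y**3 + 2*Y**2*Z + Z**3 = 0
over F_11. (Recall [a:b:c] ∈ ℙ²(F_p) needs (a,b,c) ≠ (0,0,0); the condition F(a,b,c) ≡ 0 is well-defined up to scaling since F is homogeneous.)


F(8,1,9) ≡ 10 (mod 11); P is NOT on the curve.

Evaluate F(8, 1, 9) term-by-term (mod 11).
  -X**3 ↦ -1·512·1·1 = -512
  2*X**2*Y ↦ 2·64·1·1 = 128
  -2*X**2*Z ↦ -2·64·1·9 = -1152
  X*Y**2 ↦ 1·8·1·1 = 8
  -3*X*Y*Z ↦ -3·8·1·9 = -216
  -3*X*Z**2 ↦ -3·8·1·81 = -1944
  3*Y**3 ↦ 3·1·1·1 = 3
  2*Y**2*Z ↦ 2·1·1·9 = 18
  Z**3 ↦ 1·1·1·729 = 729
Sum: F(8, 1, 9) = (-512) + (128) + (-1152) + (8) + (-216) + (-1944) + (3) + (18) + (729) = -2938.
Reducing mod 11: -2938 ≡ 10 (mod 11).
Since F(a, b, c) ≡ 10 ≠ 0 (mod 11), P does NOT lie on the curve.


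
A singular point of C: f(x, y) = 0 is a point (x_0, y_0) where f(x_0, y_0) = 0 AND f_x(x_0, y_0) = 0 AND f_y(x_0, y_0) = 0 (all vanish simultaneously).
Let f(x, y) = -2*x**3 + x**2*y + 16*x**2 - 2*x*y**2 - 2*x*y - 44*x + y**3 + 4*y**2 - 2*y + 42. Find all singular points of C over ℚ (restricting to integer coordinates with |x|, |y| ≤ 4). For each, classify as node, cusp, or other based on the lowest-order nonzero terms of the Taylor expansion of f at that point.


Singular points: {(3, 1)}; classification: node.

Compute partial derivatives:
  f_x = -6*x**2 + 2*x*y + 32*x - 2*y**2 - 2*y - 44.
  f_y = x**2 - 4*x*y - 2*x + 3*y**2 + 8*y - 2.
Scan x_0 ∈ {−4, ..., 4}. For each x_0, f_y(x_0, y) is a polynomial in y; find its integer roots y ∈ {−4, ..., 4}, then test f_x and f at those candidates.
  x = -4: f_y(-4, y) = 3*y**2 + 24*y + 22; no integer root y with |y| ≤ 4.
  x = -3: f_y(-3, y) = 3*y**2 + 20*y + 13; no integer root y with |y| ≤ 4.
  x = -2: f_y(-2, y) = 3*y**2 + 16*y + 6; no integer root y with |y| ≤ 4.
  x = -1: f_y(-1, y) = 3*y**2 + 12*y + 1; no integer root y with |y| ≤ 4.
  x = 0: f_y(0, y) = 3*y**2 + 8*y - 2; no integer root y with |y| ≤ 4.
  x = 1: f_y(1, y) = 3*y**2 + 4*y - 3; no integer root y with |y| ≤ 4.
  x = 2: f_y(2, y) = 3*y**2 - 2; no integer root y with |y| ≤ 4.
  x = 3: f_y(3, y) = 3*y**2 - 4*y + 1; vanishes at y ∈ {1}. (3, 1): f_x = 0, f = 0 — SINGULAR.
  x = 4: f_y(4, y) = 3*y**2 - 8*y + 6; no integer root y with |y| ≤ 4.
Only singular point on the grid: (3, 1).
Classify: substitute x = 3 + u, y = 1 + v and expand: f = -2*u**3 + u**2*v - u**2 - 2*u*v**2 + v**3 + v**2.
No constant or linear terms (consistent with a singular point). Quadratic part: -u**2 + v**2. Cubic part: -2*u**3 + u**2*v - 2*u*v**2 + v**3.
The quadratic part v**2 - u**2 = (v − u)(v + u) splits into two distinct linear factors, so there are two distinct tangent lines y − 1 = ±(x − 3) — this is a node (ordinary double point).
Classification: node.


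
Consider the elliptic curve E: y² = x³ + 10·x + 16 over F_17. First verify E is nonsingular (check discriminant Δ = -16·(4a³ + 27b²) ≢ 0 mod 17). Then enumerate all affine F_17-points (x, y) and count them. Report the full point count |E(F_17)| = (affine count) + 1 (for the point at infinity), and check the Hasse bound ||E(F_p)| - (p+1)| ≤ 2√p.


Affine points = {(0, 4), (0, 13), (4, 1), (4, 16), (5, 2), (5, 15), (7, 2), (7, 15), (8, 8), (8, 9), (9, 6), (9, 11)}; affine count = 12; |E(F_17)| = 13.

Discriminant check: Δ ∝ 4a³ + 27b² = 4·10³ + 27·16² = 4·1000 + 27·256 ≡ 15 (mod 17). Nonzero ⇒ E is nonsingular.
For each x ∈ F_17, compute rhs = x³ + 10·x + 16 mod 17, then count y ∈ F_17 with y² ≡ rhs.
  x = 0: rhs = 16, matching y values: 4, 13 (2 points).
  x = 1: rhs = 10, matching y values: none (0 points).
  x = 2: rhs = 10, matching y values: none (0 points).
  x = 3: rhs = 5, matching y values: none (0 points).
  x = 4: rhs = 1, matching y values: 1, 16 (2 points).
  x = 5: rhs = 4, matching y values: 2, 15 (2 points).
  x = 6: rhs = 3, matching y values: none (0 points).
  x = 7: rhs = 4, matching y values: 2, 15 (2 points).
  x = 8: rhs = 13, matching y values: 8, 9 (2 points).
  x = 9: rhs = 2, matching y values: 6, 11 (2 points).
  x = 10: rhs = 11, matching y values: none (0 points).
  x = 11: rhs = 12, matching y values: none (0 points).
  x = 12: rhs = 11, matching y values: none (0 points).
  x = 13: rhs = 14, matching y values: none (0 points).
  x = 14: rhs = 10, matching y values: none (0 points).
  x = 15: rhs = 5, matching y values: none (0 points).
  x = 16: rhs = 5, matching y values: none (0 points).
Total affine count: 12.
Full point count |E(F_17)| = 12 + 1 = 13.
Hasse bound: |13 − (17+1)| = |-5| = 5 ≤ 2√17 ≈ 8.2462 ✓.


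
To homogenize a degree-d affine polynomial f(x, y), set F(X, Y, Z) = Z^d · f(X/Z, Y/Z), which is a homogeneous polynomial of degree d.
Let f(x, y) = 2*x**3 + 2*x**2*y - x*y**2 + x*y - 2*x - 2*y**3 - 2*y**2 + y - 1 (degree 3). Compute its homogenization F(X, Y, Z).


F(X, Y, Z) = 2*X**3 + 2*X**2*Y - X*Y**2 + X*Y*Z - 2*X*Z**2 - 2*Y**3 - 2*Y**2*Z + Y*Z**2 - Z**3

deg(f) = 3.
Substitute x = X/Z, y = Y/Z into f, then multiply by Z^3.
  monomial 2·x^3·y^0 ↦ 2·X^3·Y^0·Z^0.
  monomial 2·x^2·y^1 ↦ 2·X^2·Y^1·Z^0.
  monomial -1·x^1·y^2 ↦ -1·X^1·Y^2·Z^0.
  monomial 1·x^1·y^1 ↦ 1·X^1·Y^1·Z^1.
  monomial -2·x^1·y^0 ↦ -2·X^1·Y^0·Z^2.
  monomial -2·x^0·y^3 ↦ -2·X^0·Y^3·Z^0.
  monomial -2·x^0·y^2 ↦ -2·X^0·Y^2·Z^1.
  monomial 1·x^0·y^1 ↦ 1·X^0·Y^1·Z^2.
  monomial -1·x^0·y^0 ↦ -1·X^0·Y^0·Z^3.
Collecting: F(X, Y, Z) = 2*X**3 + 2*X**2*Y - X*Y**2 + X*Y*Z - 2*X*Z**2 - 2*Y**3 - 2*Y**2*Z + Y*Z**2 - Z**3.


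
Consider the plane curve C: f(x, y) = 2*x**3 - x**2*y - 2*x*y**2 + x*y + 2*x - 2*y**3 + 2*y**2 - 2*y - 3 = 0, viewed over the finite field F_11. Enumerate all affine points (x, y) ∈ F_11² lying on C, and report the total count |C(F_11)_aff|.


Affine F_11-points: {(0, 7), (2, 9), (3, 8), (4, 10), (5, 2), (9, 9), (10, 6), (10, 9)}; count = 8.

For each of the 121 pairs (x, y) ∈ F_11², evaluate f(x, y) mod 11. Record the zeros.
  x = 0: [0↦8, 1↦6, 2↦7, 3↦10, 4↦3, 5↦7, 6↦10, 7↦0, 8↦9, 9↦3, 10↦3]  zeros at y ∈ {7}
  x = 1: [0↦1, 1↦8, 2↦3, 3↦7, 4↦8, 5↦5, 6↦8, 7↦5, 8↦6, 9↦10, 10↦5]  zeros at y ∈ ∅
  x = 2: [0↦6, 1↦9, 2↦7, 3↦10, 4↦6, 5↦5, 6↦6, 7↦8, 8↦10, 9↦0, 10↦10]  zeros at y ∈ {9}
  x = 3: [0↦2, 1↦10, 2↦9, 3↦9, 4↦9, 5↦8, 6↦5, 7↦10, 8↦0, 9↦7, 10↦8]  zeros at y ∈ {8}
  x = 4: [0↦1, 1↦1, 2↦10, 3↦5, 4↦7, 5↦4, 6↦6, 7↦1, 8↦10, 9↦10, 10↦0]  zeros at y ∈ {10}
  x = 5: [0↦4, 1↦5, 2↦0, 3↦10, 4↦1, 5↦5, 6↦10, 7↦4, 8↦8, 9↦10, 10↦9]  zeros at y ∈ {2}
  x = 6: [0↦1, 1↦1, 2↦2, 3↦3, 4↦3, 5↦1, 6↦7, 7↦9, 8↦6, 9↦8, 10↦3]  zeros at y ∈ ∅
  x = 7: [0↦4, 1↦1, 2↦6, 3↦7, 4↦3, 5↦4, 6↦9, 7↦6, 8↦5, 9↦5, 10↦5]  zeros at y ∈ ∅
  x = 8: [0↦3, 1↦6, 2↦2, 3↦1, 4↦2, 5↦4, 6↦6, 7↦7, 8↦6, 9↦2, 10↦5]  zeros at y ∈ ∅
  x = 9: [0↦10, 1↦6, 2↦2, 3↦8, 4↦1, 5↦2, 6↦10, 7↦2, 8↦10, 9↦0, 10↦4]  zeros at y ∈ {9}
  x = 10: [0↦4, 1↦2, 2↦7, 3↦7, 4↦1, 5↦10, 6↦0, 7↦3, 8↦7, 9↦0, 10↦3]  zeros at y ∈ {6, 9}
Collecting zeros: affine points = {(0, 7), (2, 9), (3, 8), (4, 10), (5, 2), (9, 9), (10, 6), (10, 9)}.
Total count |C(F_11)_aff| = 8.


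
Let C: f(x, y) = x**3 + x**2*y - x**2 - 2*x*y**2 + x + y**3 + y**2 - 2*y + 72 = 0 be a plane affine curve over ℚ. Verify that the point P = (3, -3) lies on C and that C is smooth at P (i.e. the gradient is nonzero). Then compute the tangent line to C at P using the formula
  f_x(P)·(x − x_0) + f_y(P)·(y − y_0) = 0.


Tangent line at P: -14*x + 64*y + 234 = 0.

Step 1: f(3, -3) = 0, so P lies on C.
Step 2: partial derivatives
  f_x(x, y) = 3*x**2 + 2*x*y - 2*x - 2*y**2 + 1, f_y(x, y) = x**2 - 4*x*y + 3*y**2 + 2*y - 2.
  f_x(P) = -14, f_y(P) = 64 (gradient nonzero, so P is smooth).
Step 3: tangent line at P: -14·(x − 3) + 64·(y − -3) = 0.
Expanding: -14*x + 64*y + 234 = 0.


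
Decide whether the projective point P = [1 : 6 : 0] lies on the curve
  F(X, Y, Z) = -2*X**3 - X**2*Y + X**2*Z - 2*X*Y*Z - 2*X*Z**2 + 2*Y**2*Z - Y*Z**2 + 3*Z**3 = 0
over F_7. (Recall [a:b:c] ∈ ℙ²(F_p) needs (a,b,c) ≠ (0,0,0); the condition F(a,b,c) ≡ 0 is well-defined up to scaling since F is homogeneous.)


F(1,6,0) ≡ 6 (mod 7); P is NOT on the curve.

Evaluate F(1, 6, 0) term-by-term (mod 7).
  -2*X**3 ↦ -2·1·1·1 = -2
  -X**2*Y ↦ -1·1·6·1 = -6
  X**2*Z ↦ 1·1·1·0 = 0
  -2*X*Y*Z ↦ -2·1·6·0 = 0
  -2*X*Z**2 ↦ -2·1·1·0 = 0
  2*Y**2*Z ↦ 2·1·36·0 = 0
  -Y*Z**2 ↦ -1·1·6·0 = 0
  3*Z**3 ↦ 3·1·1·0 = 0
Sum: F(1, 6, 0) = (-2) + (-6) + (0) + (0) + (0) + (0) + (0) + (0) = -8.
Reducing mod 7: -8 ≡ 6 (mod 7).
Since F(a, b, c) ≡ 6 ≠ 0 (mod 7), P does NOT lie on the curve.
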